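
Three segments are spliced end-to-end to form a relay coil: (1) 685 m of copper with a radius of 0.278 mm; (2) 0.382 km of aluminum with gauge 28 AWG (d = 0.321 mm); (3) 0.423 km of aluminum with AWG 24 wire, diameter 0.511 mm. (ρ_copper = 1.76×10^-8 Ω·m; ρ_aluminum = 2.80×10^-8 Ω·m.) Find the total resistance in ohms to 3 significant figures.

Seg 1: A = πr² = π(2.7800e-04 m)² = 2.428e-07 m²
R_1 = (1.76×10^-8)(685)/(2.428e-07) = 49.66 Ω
Seg 2: A = π(0.321/2 mm)² = π(1.6050e-04 m)² = 8.093e-08 m²
R_2 = (2.80×10^-8)(382)/(8.093e-08) = 132.2 Ω
Seg 3: A = π(0.511/2 mm)² = π(2.5550e-04 m)² = 2.051e-07 m²
R_3 = (2.80×10^-8)(423)/(2.051e-07) = 57.75 Ω
R_total = R_1 + R_2 + R_3 = 240 Ω

240 Ω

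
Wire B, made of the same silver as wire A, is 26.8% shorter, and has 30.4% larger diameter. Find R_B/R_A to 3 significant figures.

R ∝ L/d², so R_B/R_A = (1 − 26.8/100) × (1 + 30.4/100)⁻²
= 0.732 × 0.5881 = 0.430

0.430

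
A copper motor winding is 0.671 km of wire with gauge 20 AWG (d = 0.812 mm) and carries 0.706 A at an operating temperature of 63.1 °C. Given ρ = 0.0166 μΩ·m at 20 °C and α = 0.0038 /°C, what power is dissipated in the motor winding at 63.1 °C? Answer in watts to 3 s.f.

ρ = 0.0166 μΩ·m = 1.66×10^-8 Ω·m
A = π(0.812/2 mm)² = π(4.0600e-04 m)² = 5.178e-07 m²
R₍20₎ = ρL/A = (1.66×10^-8)(671)/(5.178e-07) = 21.51 Ω
R₍63.1₎ = R₍20₎(1 + αΔT) = 21.51 × (1 + 0.0038×43.1) = 25.03 Ω
P = I²R = (0.706)² × 25.03 = 12.5 W

12.5 W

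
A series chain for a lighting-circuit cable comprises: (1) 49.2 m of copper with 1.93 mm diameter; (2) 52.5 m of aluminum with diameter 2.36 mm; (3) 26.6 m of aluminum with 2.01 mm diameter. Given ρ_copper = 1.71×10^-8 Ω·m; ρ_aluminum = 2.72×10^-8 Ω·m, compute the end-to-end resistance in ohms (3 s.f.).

Seg 1: A = π(d/2)² = π(9.6500e-04 m)² = 2.926e-06 m²
R_1 = (1.71×10^-8)(49.2)/(2.926e-06) = 0.2876 Ω
Seg 2: A = π(d/2)² = π(1.1800e-03 m)² = 4.374e-06 m²
R_2 = (2.72×10^-8)(52.5)/(4.374e-06) = 0.3264 Ω
Seg 3: A = π(d/2)² = π(1.0050e-03 m)² = 3.173e-06 m²
R_3 = (2.72×10^-8)(26.6)/(3.173e-06) = 0.228 Ω
R_total = R_1 + R_2 + R_3 = 0.842 Ω

0.842 Ω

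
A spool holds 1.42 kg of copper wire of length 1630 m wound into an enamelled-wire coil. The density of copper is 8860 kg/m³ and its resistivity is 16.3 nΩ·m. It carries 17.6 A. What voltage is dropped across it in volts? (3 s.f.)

4760 V

ρ = 16.3 nΩ·m = 1.63×10^-8 Ω·m
A = m/(density·L) = 1.42/(8860×1630) = 9.8326e-08 m²
R = ρL/A = (1.63×10^-8)(1630)/(9.8326e-08) = 270.2 Ω
V = IR = 17.6 × 270.2 = 4760 V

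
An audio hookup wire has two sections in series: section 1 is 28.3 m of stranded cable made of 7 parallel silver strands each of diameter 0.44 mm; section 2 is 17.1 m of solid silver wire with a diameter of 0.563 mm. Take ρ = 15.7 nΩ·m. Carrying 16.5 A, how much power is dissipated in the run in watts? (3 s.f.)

407 W

ρ = 15.7 nΩ·m = 1.57×10^-8 Ω·m
Section 1: A_strand = π(2.2000e-04)² = 1.521e-07 m²; R₁ = ρL/(N·A_s) = (1.57×10^-8)(28.3)/(7×1.521e-07) = 0.4174 Ω
Section 2: A = π(d/2)² = π(2.8150e-04 m)² = 2.489e-07 m²
R₂ = (1.57×10^-8)(17.1)/(2.489e-07) = 1.078 Ω
R = R₁ + R₂ = 1.496 Ω
P = I²R = (16.5)² × 1.496 = 407 W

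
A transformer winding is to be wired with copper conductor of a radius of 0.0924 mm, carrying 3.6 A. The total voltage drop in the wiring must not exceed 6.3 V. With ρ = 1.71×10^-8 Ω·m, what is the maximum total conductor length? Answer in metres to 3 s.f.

A = πr² = π(9.2400e-05 m)² = 2.682e-08 m²
L_max = V_max·A/(1·ρI) = (6.3)(2.682e-08)/(1.71×10^-8×3.6) = 2.74 m

2.74 m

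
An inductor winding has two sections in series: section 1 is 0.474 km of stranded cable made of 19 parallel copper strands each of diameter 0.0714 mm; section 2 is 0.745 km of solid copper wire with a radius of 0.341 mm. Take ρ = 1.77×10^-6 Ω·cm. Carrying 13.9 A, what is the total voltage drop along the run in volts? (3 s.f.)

2030 V

ρ = 1.77×10^-6 Ω·cm = 1.77×10^-8 Ω·m
Section 1: A_strand = π(3.5700e-05)² = 4.004e-09 m²; R₁ = ρL/(N·A_s) = (1.77×10^-8)(474)/(19×4.004e-09) = 110.3 Ω
Section 2: A = πr² = π(3.4100e-04 m)² = 3.653e-07 m²
R₂ = (1.77×10^-8)(745)/(3.653e-07) = 36.1 Ω
R = R₁ + R₂ = 146.4 Ω
V = IR = 13.9 × 146.4 = 2030 V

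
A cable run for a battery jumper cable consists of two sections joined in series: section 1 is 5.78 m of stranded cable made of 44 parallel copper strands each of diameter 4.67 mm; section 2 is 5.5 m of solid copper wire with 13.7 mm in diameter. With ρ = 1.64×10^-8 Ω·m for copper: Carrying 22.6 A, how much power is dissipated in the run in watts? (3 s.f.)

0.377 W

Section 1: A_strand = π(2.3350e-03)² = 1.713e-05 m²; R₁ = ρL/(N·A_s) = (1.64×10^-8)(5.78)/(44×1.713e-05) = 1.258×10^-4 Ω
Section 2: A = π(d/2)² = π(6.8500e-03 m)² = 1.474e-04 m²
R₂ = (1.64×10^-8)(5.5)/(1.474e-04) = 6.119×10^-4 Ω
R = R₁ + R₂ = 7.377×10^-4 Ω
P = I²R = (22.6)² × 7.377×10^-4 = 0.377 W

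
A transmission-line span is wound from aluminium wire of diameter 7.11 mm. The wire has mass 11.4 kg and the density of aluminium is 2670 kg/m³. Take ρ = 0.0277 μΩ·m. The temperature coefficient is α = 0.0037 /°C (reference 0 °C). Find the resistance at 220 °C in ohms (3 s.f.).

ρ = 0.0277 μΩ·m = 2.77×10^-8 Ω·m
A = π(d/2)² = π(3.5550e-03 m)² = 3.9704e-05 m²
L = m/(density·A) = 11.4/(2670×3.9704e-05) = 107.5 m
R = ρL/A = (2.77×10^-8)(107.5)/(3.9704e-05) = 0.07503 Ω
R(220 °C) = 0.07503 × (1 + 0.0037×220) = 0.136 Ω

0.136 Ω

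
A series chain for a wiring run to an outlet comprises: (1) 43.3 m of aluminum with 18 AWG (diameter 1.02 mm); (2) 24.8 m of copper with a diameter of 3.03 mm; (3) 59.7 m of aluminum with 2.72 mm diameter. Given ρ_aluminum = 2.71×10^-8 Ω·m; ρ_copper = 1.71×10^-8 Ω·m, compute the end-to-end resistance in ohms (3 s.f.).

1.77 Ω

Seg 1: A = π(1.02/2 mm)² = π(5.1000e-04 m)² = 8.171e-07 m²
R_1 = (2.71×10^-8)(43.3)/(8.171e-07) = 1.436 Ω
Seg 2: A = π(d/2)² = π(1.5150e-03 m)² = 7.211e-06 m²
R_2 = (1.71×10^-8)(24.8)/(7.211e-06) = 0.05881 Ω
Seg 3: A = π(d/2)² = π(1.3600e-03 m)² = 5.811e-06 m²
R_3 = (2.71×10^-8)(59.7)/(5.811e-06) = 0.2784 Ω
R_total = R_1 + R_2 + R_3 = 1.77 Ω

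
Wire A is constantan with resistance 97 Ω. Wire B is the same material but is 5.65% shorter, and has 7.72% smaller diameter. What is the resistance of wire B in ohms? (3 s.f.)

R ∝ L/d², so R_B/R_A = (1 − 5.65/100) × (1 − 7.72/100)⁻²
= 0.9435 × 1.174 = 1.108
R_B = 1.108 × 97 = 107 Ω

107 Ω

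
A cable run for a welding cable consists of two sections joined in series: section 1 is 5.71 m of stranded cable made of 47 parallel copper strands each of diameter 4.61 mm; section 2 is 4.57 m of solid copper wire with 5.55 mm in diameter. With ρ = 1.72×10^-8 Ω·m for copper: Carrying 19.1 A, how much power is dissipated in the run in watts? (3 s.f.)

Section 1: A_strand = π(2.3050e-03)² = 1.669e-05 m²; R₁ = ρL/(N·A_s) = (1.72×10^-8)(5.71)/(47×1.669e-05) = 1.252×10^-4 Ω
Section 2: A = π(d/2)² = π(2.7750e-03 m)² = 2.419e-05 m²
R₂ = (1.72×10^-8)(4.57)/(2.419e-05) = 0.003249 Ω
R = R₁ + R₂ = 0.003374 Ω
P = I²R = (19.1)² × 0.003374 = 1.23 W

1.23 W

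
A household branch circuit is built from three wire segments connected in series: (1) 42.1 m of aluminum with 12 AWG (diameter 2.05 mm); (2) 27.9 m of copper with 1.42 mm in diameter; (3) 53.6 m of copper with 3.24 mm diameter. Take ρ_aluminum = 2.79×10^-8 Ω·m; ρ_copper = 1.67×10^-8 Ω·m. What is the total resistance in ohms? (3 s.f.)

Seg 1: A = π(2.05/2 mm)² = π(1.0250e-03 m)² = 3.301e-06 m²
R_1 = (2.79×10^-8)(42.1)/(3.301e-06) = 0.3559 Ω
Seg 2: A = π(d/2)² = π(7.1000e-04 m)² = 1.584e-06 m²
R_2 = (1.67×10^-8)(27.9)/(1.584e-06) = 0.2942 Ω
Seg 3: A = π(d/2)² = π(1.6200e-03 m)² = 8.245e-06 m²
R_3 = (1.67×10^-8)(53.6)/(8.245e-06) = 0.1086 Ω
R_total = R_1 + R_2 + R_3 = 0.759 Ω

0.759 Ω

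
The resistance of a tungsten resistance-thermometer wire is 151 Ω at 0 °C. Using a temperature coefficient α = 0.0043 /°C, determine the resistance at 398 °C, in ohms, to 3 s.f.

409 Ω

ΔT = 398 − 0 = 398 °C
R = R₀(1 + αΔT) = 151 × (1 + 0.0043×398) = 151 × 2.711 = 409 Ω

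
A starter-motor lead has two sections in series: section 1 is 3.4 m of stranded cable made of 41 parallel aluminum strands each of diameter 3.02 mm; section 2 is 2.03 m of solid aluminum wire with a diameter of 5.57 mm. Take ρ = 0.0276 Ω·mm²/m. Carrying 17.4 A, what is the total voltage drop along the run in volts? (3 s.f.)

ρ = 0.0276 Ω·mm²/m = 2.76×10^-8 Ω·m
Section 1: A_strand = π(1.5100e-03)² = 7.163e-06 m²; R₁ = ρL/(N·A_s) = (2.76×10^-8)(3.4)/(41×7.163e-06) = 3.195×10^-4 Ω
Section 2: A = π(d/2)² = π(2.7850e-03 m)² = 2.437e-05 m²
R₂ = (2.76×10^-8)(2.03)/(2.437e-05) = 0.002299 Ω
R = R₁ + R₂ = 0.002619 Ω
V = IR = 17.4 × 0.002619 = 0.0456 V

0.0456 V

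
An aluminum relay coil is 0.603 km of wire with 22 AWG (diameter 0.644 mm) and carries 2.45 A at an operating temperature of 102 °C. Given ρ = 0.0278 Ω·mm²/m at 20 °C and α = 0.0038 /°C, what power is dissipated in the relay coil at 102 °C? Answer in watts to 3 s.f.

405 W

ρ = 0.0278 Ω·mm²/m = 2.78×10^-8 Ω·m
A = π(0.644/2 mm)² = π(3.2200e-04 m)² = 3.257e-07 m²
R₍20₎ = ρL/A = (2.78×10^-8)(603)/(3.257e-07) = 51.46 Ω
R₍102₎ = R₍20₎(1 + αΔT) = 51.46 × (1 + 0.0038×82) = 67.5 Ω
P = I²R = (2.45)² × 67.5 = 405 W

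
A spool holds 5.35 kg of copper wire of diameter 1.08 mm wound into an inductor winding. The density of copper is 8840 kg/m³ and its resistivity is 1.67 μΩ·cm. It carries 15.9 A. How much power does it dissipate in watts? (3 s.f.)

3040 W

ρ = 1.67 μΩ·cm = 1.67×10^-8 Ω·m
A = π(d/2)² = π(5.4000e-04 m)² = 9.1609e-07 m²
L = m/(density·A) = 5.35/(8840×9.1609e-07) = 660.6 m
R = ρL/A = (1.67×10^-8)(660.6)/(9.1609e-07) = 12.04 Ω
P = I²R = (15.9)² × 12.04 = 3040 W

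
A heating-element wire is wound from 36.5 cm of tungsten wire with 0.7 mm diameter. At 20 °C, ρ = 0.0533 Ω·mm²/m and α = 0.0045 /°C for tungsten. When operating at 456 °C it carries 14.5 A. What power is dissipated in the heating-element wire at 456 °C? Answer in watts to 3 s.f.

ρ = 0.0533 Ω·mm²/m = 5.33×10^-8 Ω·m
A = π(d/2)² = π(3.5000e-04 m)² = 3.848e-07 m²
R₍20₎ = ρL/A = (5.33×10^-8)(0.365)/(3.848e-07) = 0.05055 Ω
R₍456₎ = R₍20₎(1 + αΔT) = 0.05055 × (1 + 0.0045×436) = 0.1497 Ω
P = I²R = (14.5)² × 0.1497 = 31.5 W

31.5 W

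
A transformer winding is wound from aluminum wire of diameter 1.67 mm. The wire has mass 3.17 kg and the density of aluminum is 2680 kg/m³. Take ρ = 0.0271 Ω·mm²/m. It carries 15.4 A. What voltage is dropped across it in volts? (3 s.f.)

103 V

ρ = 0.0271 Ω·mm²/m = 2.71×10^-8 Ω·m
A = π(d/2)² = π(8.3500e-04 m)² = 2.1904e-06 m²
L = m/(density·A) = 3.17/(2680×2.1904e-06) = 540 m
R = ρL/A = (2.71×10^-8)(540)/(2.1904e-06) = 6.681 Ω
V = IR = 15.4 × 6.681 = 103 V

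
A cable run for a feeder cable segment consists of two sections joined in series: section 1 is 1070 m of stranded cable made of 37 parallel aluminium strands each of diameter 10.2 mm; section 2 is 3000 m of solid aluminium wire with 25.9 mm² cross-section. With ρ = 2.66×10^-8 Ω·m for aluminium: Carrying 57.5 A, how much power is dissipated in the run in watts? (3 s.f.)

10200 W

Section 1: A_strand = π(5.1000e-03)² = 8.171e-05 m²; R₁ = ρL/(N·A_s) = (2.66×10^-8)(1070)/(37×8.171e-05) = 0.009414 Ω
Section 2: A = 25.9 mm² = 2.590e-05 m²
R₂ = (2.66×10^-8)(3000)/(2.590e-05) = 3.081 Ω
R = R₁ + R₂ = 3.09 Ω
P = I²R = (57.5)² × 3.09 = 10200 W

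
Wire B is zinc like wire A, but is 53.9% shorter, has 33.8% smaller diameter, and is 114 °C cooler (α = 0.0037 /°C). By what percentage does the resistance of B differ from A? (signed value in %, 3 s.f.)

R ∝ ρL/d² with ρ ∝ (1+αΔT), so R_B/R_A = (1 − 53.9/100) × (1 − 33.8/100)⁻² × (1 − 0.0037×114)
= 0.461 × 2.282 × 0.5782 = 0.6082
(R_B − R_A)/R_A = 0.6082 − 1 = -39.2%

-39.2%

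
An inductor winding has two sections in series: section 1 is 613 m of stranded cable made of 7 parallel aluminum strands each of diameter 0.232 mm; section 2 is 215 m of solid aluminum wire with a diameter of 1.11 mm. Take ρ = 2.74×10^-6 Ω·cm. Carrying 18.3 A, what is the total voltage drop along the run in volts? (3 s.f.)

ρ = 2.74×10^-6 Ω·cm = 2.74×10^-8 Ω·m
Section 1: A_strand = π(1.1600e-04)² = 4.227e-08 m²; R₁ = ρL/(N·A_s) = (2.74×10^-8)(613)/(7×4.227e-08) = 56.76 Ω
Section 2: A = π(d/2)² = π(5.5500e-04 m)² = 9.677e-07 m²
R₂ = (2.74×10^-8)(215)/(9.677e-07) = 6.088 Ω
R = R₁ + R₂ = 62.85 Ω
V = IR = 18.3 × 62.85 = 1150 V

1150 V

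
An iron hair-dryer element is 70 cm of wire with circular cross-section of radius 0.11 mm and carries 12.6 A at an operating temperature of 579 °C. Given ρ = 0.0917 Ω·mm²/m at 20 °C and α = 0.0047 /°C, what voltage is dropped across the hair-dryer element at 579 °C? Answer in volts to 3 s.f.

ρ = 0.0917 Ω·mm²/m = 9.17×10^-8 Ω·m
A = πr² = π(1.1000e-04 m)² = 3.801e-08 m²
R₍20₎ = ρL/A = (9.17×10^-8)(0.7)/(3.801e-08) = 1.689 Ω
R₍579₎ = R₍20₎(1 + αΔT) = 1.689 × (1 + 0.0047×559) = 6.125 Ω
V = IR = 12.6 × 6.125 = 77.2 V

77.2 V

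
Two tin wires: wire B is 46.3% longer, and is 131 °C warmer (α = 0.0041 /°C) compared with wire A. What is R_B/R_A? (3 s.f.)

R ∝ ρL/d² with ρ ∝ (1+αΔT), so R_B/R_A = (1 + 46.3/100) × (1 + 0.0041×131)
= 1.463 × 1.537 = 2.25

2.25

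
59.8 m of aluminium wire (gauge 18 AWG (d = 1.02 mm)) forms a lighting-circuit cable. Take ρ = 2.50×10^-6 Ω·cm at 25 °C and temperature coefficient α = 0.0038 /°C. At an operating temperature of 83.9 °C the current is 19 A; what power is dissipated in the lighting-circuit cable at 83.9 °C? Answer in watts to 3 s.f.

808 W

ρ = 2.50×10^-6 Ω·cm = 2.50×10^-8 Ω·m
A = π(1.02/2 mm)² = π(5.1000e-04 m)² = 8.171e-07 m²
R₍25₎ = ρL/A = (2.50×10^-8)(59.8)/(8.171e-07) = 1.83 Ω
R₍83.9₎ = R₍25₎(1 + αΔT) = 1.83 × (1 + 0.0038×58.9) = 2.239 Ω
P = I²R = (19)² × 2.239 = 808 W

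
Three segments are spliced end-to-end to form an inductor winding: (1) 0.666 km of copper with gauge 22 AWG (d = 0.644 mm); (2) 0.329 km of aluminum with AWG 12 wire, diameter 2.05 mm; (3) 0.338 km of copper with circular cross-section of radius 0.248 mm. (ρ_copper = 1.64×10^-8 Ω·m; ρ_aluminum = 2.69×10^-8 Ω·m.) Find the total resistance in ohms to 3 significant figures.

Seg 1: A = π(0.644/2 mm)² = π(3.2200e-04 m)² = 3.257e-07 m²
R_1 = (1.64×10^-8)(666)/(3.257e-07) = 33.53 Ω
Seg 2: A = π(2.05/2 mm)² = π(1.0250e-03 m)² = 3.301e-06 m²
R_2 = (2.69×10^-8)(329)/(3.301e-06) = 2.681 Ω
Seg 3: A = πr² = π(2.4800e-04 m)² = 1.932e-07 m²
R_3 = (1.64×10^-8)(338)/(1.932e-07) = 28.69 Ω
R_total = R_1 + R_2 + R_3 = 64.9 Ω

64.9 Ω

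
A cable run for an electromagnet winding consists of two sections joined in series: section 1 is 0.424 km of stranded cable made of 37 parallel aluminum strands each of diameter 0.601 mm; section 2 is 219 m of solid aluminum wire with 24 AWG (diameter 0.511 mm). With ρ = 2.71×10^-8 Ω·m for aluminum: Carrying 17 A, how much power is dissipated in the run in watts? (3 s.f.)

8680 W

Section 1: A_strand = π(3.0050e-04)² = 2.837e-07 m²; R₁ = ρL/(N·A_s) = (2.71×10^-8)(424)/(37×2.837e-07) = 1.095 Ω
Section 2: A = π(0.511/2 mm)² = π(2.5550e-04 m)² = 2.051e-07 m²
R₂ = (2.71×10^-8)(219)/(2.051e-07) = 28.94 Ω
R = R₁ + R₂ = 30.03 Ω
P = I²R = (17)² × 30.03 = 8680 W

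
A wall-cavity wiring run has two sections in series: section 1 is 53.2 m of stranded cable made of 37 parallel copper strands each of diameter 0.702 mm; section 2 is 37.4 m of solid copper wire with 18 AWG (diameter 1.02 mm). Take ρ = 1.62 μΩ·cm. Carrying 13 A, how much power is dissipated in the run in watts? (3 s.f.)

135 W

ρ = 1.62 μΩ·cm = 1.62×10^-8 Ω·m
Section 1: A_strand = π(3.5100e-04)² = 3.870e-07 m²; R₁ = ρL/(N·A_s) = (1.62×10^-8)(53.2)/(37×3.870e-07) = 0.06018 Ω
Section 2: A = π(1.02/2 mm)² = π(5.1000e-04 m)² = 8.171e-07 m²
R₂ = (1.62×10^-8)(37.4)/(8.171e-07) = 0.7415 Ω
R = R₁ + R₂ = 0.8017 Ω
P = I²R = (13)² × 0.8017 = 135 W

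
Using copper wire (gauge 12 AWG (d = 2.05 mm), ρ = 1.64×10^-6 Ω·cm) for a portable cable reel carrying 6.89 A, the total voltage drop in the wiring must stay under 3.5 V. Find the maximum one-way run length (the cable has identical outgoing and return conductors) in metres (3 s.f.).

ρ = 1.64×10^-6 Ω·cm = 1.64×10^-8 Ω·m
A = π(2.05/2 mm)² = π(1.0250e-03 m)² = 3.301e-06 m²
L_max = V_max·A/(2·ρI) = (3.5)(3.301e-06)/(2×1.64×10^-8×6.89) = 51.1 m

51.1 m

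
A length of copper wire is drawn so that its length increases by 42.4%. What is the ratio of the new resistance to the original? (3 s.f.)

2.03

k = 1 + 42.4/100 = 1.424; volume constant ⇒ A' = A/k, so R' = k²R.
Factor = 2.03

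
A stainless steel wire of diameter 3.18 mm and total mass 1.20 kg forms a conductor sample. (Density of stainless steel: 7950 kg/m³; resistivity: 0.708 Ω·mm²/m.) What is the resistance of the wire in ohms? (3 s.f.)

1.69 Ω

ρ = 0.708 Ω·mm²/m = 7.08×10^-7 Ω·m
A = π(d/2)² = π(1.5900e-03 m)² = 7.9423e-06 m²
L = m/(density·A) = 1.2/(7950×7.9423e-06) = 19.01 m
R = ρL/A = (7.08×10^-7)(19.01)/(7.9423e-06) = 1.69 Ω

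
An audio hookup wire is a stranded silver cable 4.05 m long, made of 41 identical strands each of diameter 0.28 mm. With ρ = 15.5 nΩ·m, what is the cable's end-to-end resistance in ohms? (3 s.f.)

ρ = 15.5 nΩ·m = 1.55×10^-8 Ω·m
A_strand = π(1.4000e-04 m)² = 6.158e-08 m²
R_strand = ρL/A = (1.55×10^-8)(4.05)/(6.158e-08) = 1.019 Ω
R_total = R_strand/N = 1.019/41 = 0.0249 Ω

0.0249 Ω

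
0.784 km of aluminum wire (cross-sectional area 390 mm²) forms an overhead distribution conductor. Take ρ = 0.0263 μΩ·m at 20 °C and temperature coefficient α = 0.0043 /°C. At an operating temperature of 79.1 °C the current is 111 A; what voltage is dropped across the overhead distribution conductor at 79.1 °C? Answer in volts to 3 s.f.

7.36 V

ρ = 0.0263 μΩ·m = 2.63×10^-8 Ω·m
A = 390 mm² = 3.900e-04 m²
R₍20₎ = ρL/A = (2.63×10^-8)(784)/(3.900e-04) = 0.05287 Ω
R₍79.1₎ = R₍20₎(1 + αΔT) = 0.05287 × (1 + 0.0043×59.1) = 0.06631 Ω
V = IR = 111 × 0.06631 = 7.36 V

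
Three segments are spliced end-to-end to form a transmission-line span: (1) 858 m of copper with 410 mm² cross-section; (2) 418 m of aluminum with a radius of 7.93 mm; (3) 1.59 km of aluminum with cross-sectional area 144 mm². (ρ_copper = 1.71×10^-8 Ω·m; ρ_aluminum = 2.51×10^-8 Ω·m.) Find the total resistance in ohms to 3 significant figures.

Seg 1: A = 410 mm² = 4.100e-04 m²
R_1 = (1.71×10^-8)(858)/(4.100e-04) = 0.03578 Ω
Seg 2: A = πr² = π(7.9300e-03 m)² = 1.976e-04 m²
R_2 = (2.51×10^-8)(418)/(1.976e-04) = 0.05311 Ω
Seg 3: A = 144 mm² = 1.440e-04 m²
R_3 = (2.51×10^-8)(1590)/(1.440e-04) = 0.2771 Ω
R_total = R_1 + R_2 + R_3 = 0.366 Ω

0.366 Ω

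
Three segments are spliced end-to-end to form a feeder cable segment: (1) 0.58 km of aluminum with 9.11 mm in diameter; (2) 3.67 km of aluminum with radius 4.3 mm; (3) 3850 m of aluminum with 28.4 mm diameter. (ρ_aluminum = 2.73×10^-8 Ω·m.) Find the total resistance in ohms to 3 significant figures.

2.13 Ω

Seg 1: A = π(d/2)² = π(4.5550e-03 m)² = 6.518e-05 m²
R_1 = (2.73×10^-8)(580)/(6.518e-05) = 0.2429 Ω
Seg 2: A = πr² = π(4.3000e-03 m)² = 5.809e-05 m²
R_2 = (2.73×10^-8)(3670)/(5.809e-05) = 1.725 Ω
Seg 3: A = π(d/2)² = π(1.4200e-02 m)² = 6.335e-04 m²
R_3 = (2.73×10^-8)(3850)/(6.335e-04) = 0.1659 Ω
R_total = R_1 + R_2 + R_3 = 2.13 Ω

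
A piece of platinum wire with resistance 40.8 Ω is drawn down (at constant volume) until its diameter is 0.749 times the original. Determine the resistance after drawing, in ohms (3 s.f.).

130 Ω

Volume constant ⇒ L' = L/r² with r = 0.749. R' = ρL'/A' = ρ(L/r²)/(πr²d₀²/4) = R/r⁴.
R' = 3.177 × 40.8 = 130 Ω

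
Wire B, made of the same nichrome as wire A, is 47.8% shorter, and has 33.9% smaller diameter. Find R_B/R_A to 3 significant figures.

R ∝ L/d², so R_B/R_A = (1 − 47.8/100) × (1 − 33.9/100)⁻²
= 0.522 × 2.289 = 1.19

1.19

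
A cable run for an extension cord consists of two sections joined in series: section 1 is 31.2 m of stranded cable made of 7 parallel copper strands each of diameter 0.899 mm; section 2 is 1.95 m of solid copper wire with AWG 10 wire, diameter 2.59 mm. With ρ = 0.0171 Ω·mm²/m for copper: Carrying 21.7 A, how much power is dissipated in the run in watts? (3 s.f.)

ρ = 0.0171 Ω·mm²/m = 1.71×10^-8 Ω·m
Section 1: A_strand = π(4.4950e-04)² = 6.348e-07 m²; R₁ = ρL/(N·A_s) = (1.71×10^-8)(31.2)/(7×6.348e-07) = 0.1201 Ω
Section 2: A = π(2.59/2 mm)² = π(1.2950e-03 m)² = 5.269e-06 m²
R₂ = (1.71×10^-8)(1.95)/(5.269e-06) = 0.006329 Ω
R = R₁ + R₂ = 0.1264 Ω
P = I²R = (21.7)² × 0.1264 = 59.5 W

59.5 W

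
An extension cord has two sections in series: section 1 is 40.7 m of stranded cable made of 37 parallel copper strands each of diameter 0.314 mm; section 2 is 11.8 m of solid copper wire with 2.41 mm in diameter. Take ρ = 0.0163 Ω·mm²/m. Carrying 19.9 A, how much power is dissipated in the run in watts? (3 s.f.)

ρ = 0.0163 Ω·mm²/m = 1.63×10^-8 Ω·m
Section 1: A_strand = π(1.5700e-04)² = 7.744e-08 m²; R₁ = ρL/(N·A_s) = (1.63×10^-8)(40.7)/(37×7.744e-08) = 0.2315 Ω
Section 2: A = π(d/2)² = π(1.2050e-03 m)² = 4.562e-06 m²
R₂ = (1.63×10^-8)(11.8)/(4.562e-06) = 0.04216 Ω
R = R₁ + R₂ = 0.2737 Ω
P = I²R = (19.9)² × 0.2737 = 108 W

108 W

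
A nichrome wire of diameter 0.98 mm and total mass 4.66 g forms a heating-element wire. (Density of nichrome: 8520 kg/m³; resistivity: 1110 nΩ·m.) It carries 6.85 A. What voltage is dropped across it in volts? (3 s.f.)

ρ = 1110 nΩ·m = 1.11×10^-6 Ω·m
A = π(d/2)² = π(4.9000e-04 m)² = 7.5430e-07 m²
L = m/(density·A) = 0.00466/(8520×7.5430e-07) = 0.7251 m
R = ρL/A = (1.11×10^-6)(0.7251)/(7.5430e-07) = 1.067 Ω
V = IR = 6.85 × 1.067 = 7.31 V

7.31 V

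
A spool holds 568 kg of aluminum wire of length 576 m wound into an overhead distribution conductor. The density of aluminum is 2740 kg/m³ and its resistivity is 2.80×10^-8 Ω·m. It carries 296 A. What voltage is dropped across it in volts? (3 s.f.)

13.3 V

A = m/(density·L) = 568/(2740×576) = 3.5989e-04 m²
R = ρL/A = (2.80×10^-8)(576)/(3.5989e-04) = 0.04481 Ω
V = IR = 296 × 0.04481 = 13.3 V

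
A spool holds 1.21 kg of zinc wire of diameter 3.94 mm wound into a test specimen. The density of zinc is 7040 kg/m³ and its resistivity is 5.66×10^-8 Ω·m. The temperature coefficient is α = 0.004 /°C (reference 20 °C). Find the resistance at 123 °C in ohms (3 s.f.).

A = π(d/2)² = π(1.9700e-03 m)² = 1.2192e-05 m²
L = m/(density·A) = 1.21/(7040×1.2192e-05) = 14.1 m
R = ρL/A = (5.66×10^-8)(14.1)/(1.2192e-05) = 0.06544 Ω
R(123 °C) = 0.06544 × (1 + 0.004×103) = 0.0924 Ω

0.0924 Ω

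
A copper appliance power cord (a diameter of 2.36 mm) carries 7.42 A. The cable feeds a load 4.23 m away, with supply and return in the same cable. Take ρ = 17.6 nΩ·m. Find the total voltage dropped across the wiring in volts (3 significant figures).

ρ = 17.6 nΩ·m = 1.76×10^-8 Ω·m
A = π(d/2)² = π(1.1800e-03 m)² = 4.374e-06 m²
Total conductor length (both ways) L = 2 × 4.23 = 8.46 m
R = ρL/A = (1.76×10^-8)(8.46)/(4.374e-06) = 0.03404 Ω
V = IR = 7.42 × 0.03404 = 0.253 V

0.253 V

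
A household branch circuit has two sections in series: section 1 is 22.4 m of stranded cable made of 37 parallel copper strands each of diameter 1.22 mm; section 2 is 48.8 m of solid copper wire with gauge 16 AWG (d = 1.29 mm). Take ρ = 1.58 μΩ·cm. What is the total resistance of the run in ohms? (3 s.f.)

0.598 Ω

ρ = 1.58 μΩ·cm = 1.58×10^-8 Ω·m
Section 1: A_strand = π(6.1000e-04)² = 1.169e-06 m²; R₁ = ρL/(N·A_s) = (1.58×10^-8)(22.4)/(37×1.169e-06) = 0.008183 Ω
Section 2: A = π(1.29/2 mm)² = π(6.4500e-04 m)² = 1.307e-06 m²
R₂ = (1.58×10^-8)(48.8)/(1.307e-06) = 0.5899 Ω
R = R₁ + R₂ = 0.598 Ω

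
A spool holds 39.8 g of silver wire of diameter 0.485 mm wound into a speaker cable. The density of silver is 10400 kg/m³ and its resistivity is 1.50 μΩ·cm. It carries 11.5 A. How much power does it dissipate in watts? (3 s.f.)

222 W

ρ = 1.50 μΩ·cm = 1.50×10^-8 Ω·m
A = π(d/2)² = π(2.4250e-04 m)² = 1.8475e-07 m²
L = m/(density·A) = 0.0398/(10400×1.8475e-07) = 20.71 m
R = ρL/A = (1.50×10^-8)(20.71)/(1.8475e-07) = 1.682 Ω
P = I²R = (11.5)² × 1.682 = 222 W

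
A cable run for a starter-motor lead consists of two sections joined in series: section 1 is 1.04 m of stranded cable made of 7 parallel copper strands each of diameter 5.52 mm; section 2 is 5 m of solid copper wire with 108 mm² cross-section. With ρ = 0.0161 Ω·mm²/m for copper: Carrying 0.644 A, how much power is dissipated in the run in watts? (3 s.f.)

3.51×10^-4 W

ρ = 0.0161 Ω·mm²/m = 1.61×10^-8 Ω·m
Section 1: A_strand = π(2.7600e-03)² = 2.393e-05 m²; R₁ = ρL/(N·A_s) = (1.61×10^-8)(1.04)/(7×2.393e-05) = 9.995×10^-5 Ω
Section 2: A = 108 mm² = 1.080e-04 m²
R₂ = (1.61×10^-8)(5)/(1.080e-04) = 7.454×10^-4 Ω
R = R₁ + R₂ = 8.453×10^-4 Ω
P = I²R = (0.644)² × 8.453×10^-4 = 3.51×10^-4 W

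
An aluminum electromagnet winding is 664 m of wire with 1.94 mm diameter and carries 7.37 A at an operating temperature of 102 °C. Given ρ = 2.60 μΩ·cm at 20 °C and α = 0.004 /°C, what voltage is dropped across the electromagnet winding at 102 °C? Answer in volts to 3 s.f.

ρ = 2.60 μΩ·cm = 2.60×10^-8 Ω·m
A = π(d/2)² = π(9.7000e-04 m)² = 2.956e-06 m²
R₍20₎ = ρL/A = (2.60×10^-8)(664)/(2.956e-06) = 5.84 Ω
R₍102₎ = R₍20₎(1 + αΔT) = 5.84 × (1 + 0.004×82) = 7.756 Ω
V = IR = 7.37 × 7.756 = 57.2 V

57.2 V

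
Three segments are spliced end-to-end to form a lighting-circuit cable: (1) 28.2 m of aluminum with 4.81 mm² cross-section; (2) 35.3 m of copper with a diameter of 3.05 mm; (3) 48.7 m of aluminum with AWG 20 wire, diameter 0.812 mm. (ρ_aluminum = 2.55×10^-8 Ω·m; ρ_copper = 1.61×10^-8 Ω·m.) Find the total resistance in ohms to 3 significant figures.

Seg 1: A = 4.81 mm² = 4.810e-06 m²
R_1 = (2.55×10^-8)(28.2)/(4.810e-06) = 0.1495 Ω
Seg 2: A = π(d/2)² = π(1.5250e-03 m)² = 7.306e-06 m²
R_2 = (1.61×10^-8)(35.3)/(7.306e-06) = 0.07779 Ω
Seg 3: A = π(0.812/2 mm)² = π(4.0600e-04 m)² = 5.178e-07 m²
R_3 = (2.55×10^-8)(48.7)/(5.178e-07) = 2.398 Ω
R_total = R_1 + R_2 + R_3 = 2.63 Ω

2.63 Ω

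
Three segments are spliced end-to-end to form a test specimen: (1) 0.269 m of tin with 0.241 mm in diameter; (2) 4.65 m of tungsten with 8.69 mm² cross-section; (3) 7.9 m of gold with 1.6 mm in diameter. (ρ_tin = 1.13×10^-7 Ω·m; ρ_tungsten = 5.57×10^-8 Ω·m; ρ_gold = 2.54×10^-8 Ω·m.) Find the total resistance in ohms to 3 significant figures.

Seg 1: A = π(d/2)² = π(1.2050e-04 m)² = 4.562e-08 m²
R_1 = (1.13×10^-7)(0.269)/(4.562e-08) = 0.6664 Ω
Seg 2: A = 8.69 mm² = 8.690e-06 m²
R_2 = (5.57×10^-8)(4.65)/(8.690e-06) = 0.0298 Ω
Seg 3: A = π(d/2)² = π(8.0000e-04 m)² = 2.011e-06 m²
R_3 = (2.54×10^-8)(7.9)/(2.011e-06) = 0.0998 Ω
R_total = R_1 + R_2 + R_3 = 0.796 Ω

0.796 Ω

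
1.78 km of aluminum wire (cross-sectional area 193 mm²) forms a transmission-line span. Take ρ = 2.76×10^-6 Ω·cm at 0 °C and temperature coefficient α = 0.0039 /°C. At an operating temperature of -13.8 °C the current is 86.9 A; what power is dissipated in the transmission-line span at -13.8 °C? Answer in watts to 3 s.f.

ρ = 2.76×10^-6 Ω·cm = 2.76×10^-8 Ω·m
A = 193 mm² = 1.930e-04 m²
R₍0₎ = ρL/A = (2.76×10^-8)(1780)/(1.930e-04) = 0.2545 Ω
R₍-13.8₎ = R₍0₎(1 + αΔT) = 0.2545 × (1 + 0.0039×-13.8) = 0.2408 Ω
P = I²R = (86.9)² × 0.2408 = 1820 W

1820 W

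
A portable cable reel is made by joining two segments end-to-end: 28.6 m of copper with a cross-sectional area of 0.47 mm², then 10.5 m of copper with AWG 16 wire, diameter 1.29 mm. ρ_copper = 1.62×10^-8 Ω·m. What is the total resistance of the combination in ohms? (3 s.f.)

1.12 Ω

Segment 1: A = 0.47 mm² = 4.700e-07 m²
R₁ = ρL/A = (1.62×10^-8)(28.6)/(4.700e-07) = 0.9858 Ω
Segment 2: A = π(1.29/2 mm)² = π(6.4500e-04 m)² = 1.307e-06 m²
R₂ = (1.62×10^-8)(10.5)/(1.307e-06) = 0.1301 Ω
R = R₁ + R₂ = 1.12 Ω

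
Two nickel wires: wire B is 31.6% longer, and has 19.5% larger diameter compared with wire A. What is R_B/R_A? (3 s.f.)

R ∝ L/d², so R_B/R_A = (1 + 31.6/100) × (1 + 19.5/100)⁻²
= 1.316 × 0.7003 = 0.922

0.922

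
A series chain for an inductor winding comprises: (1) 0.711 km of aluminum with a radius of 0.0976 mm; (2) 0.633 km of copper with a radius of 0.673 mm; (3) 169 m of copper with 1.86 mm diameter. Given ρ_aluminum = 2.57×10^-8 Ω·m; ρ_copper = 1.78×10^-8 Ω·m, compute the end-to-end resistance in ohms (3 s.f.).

Seg 1: A = πr² = π(9.7600e-05 m)² = 2.993e-08 m²
R_1 = (2.57×10^-8)(711)/(2.993e-08) = 610.6 Ω
Seg 2: A = πr² = π(6.7300e-04 m)² = 1.423e-06 m²
R_2 = (1.78×10^-8)(633)/(1.423e-06) = 7.919 Ω
Seg 3: A = π(d/2)² = π(9.3000e-04 m)² = 2.717e-06 m²
R_3 = (1.78×10^-8)(169)/(2.717e-06) = 1.107 Ω
R_total = R_1 + R_2 + R_3 = 620 Ω

620 Ω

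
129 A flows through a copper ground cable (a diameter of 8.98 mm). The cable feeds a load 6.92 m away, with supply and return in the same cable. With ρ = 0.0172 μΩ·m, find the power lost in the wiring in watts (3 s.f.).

62.5 W

ρ = 0.0172 μΩ·m = 1.72×10^-8 Ω·m
A = π(d/2)² = π(4.4900e-03 m)² = 6.333e-05 m²
Total conductor length (both ways) L = 2 × 6.92 = 13.84 m
R = ρL/A = (1.72×10^-8)(13.84)/(6.333e-05) = 0.003759 Ω
P = I²R = (129)² × 0.003759 = 62.5 W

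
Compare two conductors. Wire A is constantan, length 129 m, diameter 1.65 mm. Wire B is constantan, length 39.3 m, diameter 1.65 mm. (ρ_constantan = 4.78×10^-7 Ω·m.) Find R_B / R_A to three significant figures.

R ∝ ρL/d², so R_B/R_A = (L_B/L_A)
= (39.3/129) = 0.305

0.305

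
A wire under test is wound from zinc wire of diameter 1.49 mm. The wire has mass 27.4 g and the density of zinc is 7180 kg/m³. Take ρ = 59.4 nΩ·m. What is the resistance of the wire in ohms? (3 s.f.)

ρ = 59.4 nΩ·m = 5.94×10^-8 Ω·m
A = π(d/2)² = π(7.4500e-04 m)² = 1.7437e-06 m²
L = m/(density·A) = 0.0274/(7180×1.7437e-06) = 2.189 m
R = ρL/A = (5.94×10^-8)(2.189)/(1.7437e-06) = 0.0746 Ω

0.0746 Ω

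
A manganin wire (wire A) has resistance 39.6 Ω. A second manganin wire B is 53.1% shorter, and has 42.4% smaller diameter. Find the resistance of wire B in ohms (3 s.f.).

56.0 Ω

R ∝ L/d², so R_B/R_A = (1 − 53.1/100) × (1 − 42.4/100)⁻²
= 0.469 × 3.014 = 1.414
R_B = 1.414 × 39.6 = 56.0 Ω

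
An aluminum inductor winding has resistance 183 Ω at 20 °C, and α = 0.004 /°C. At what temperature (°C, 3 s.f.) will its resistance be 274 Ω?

R = R₀(1 + α(T − T₀)) ⇒ T = T₀ + (R/R₀ − 1)/α
T = 20 + (274/183 − 1)/0.004 = 20 + (0.4973)/0.004 = 144 °C

144 °C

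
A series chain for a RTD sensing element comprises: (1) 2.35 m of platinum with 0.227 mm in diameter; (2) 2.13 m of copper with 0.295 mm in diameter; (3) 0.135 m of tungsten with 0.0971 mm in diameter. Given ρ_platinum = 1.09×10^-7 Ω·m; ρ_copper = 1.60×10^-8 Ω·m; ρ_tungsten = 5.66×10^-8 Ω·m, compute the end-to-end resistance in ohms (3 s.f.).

7.86 Ω

Seg 1: A = π(d/2)² = π(1.1350e-04 m)² = 4.047e-08 m²
R_1 = (1.09×10^-7)(2.35)/(4.047e-08) = 6.329 Ω
Seg 2: A = π(d/2)² = π(1.4750e-04 m)² = 6.835e-08 m²
R_2 = (1.60×10^-8)(2.13)/(6.835e-08) = 0.4986 Ω
Seg 3: A = π(d/2)² = π(4.8550e-05 m)² = 7.405e-09 m²
R_3 = (5.66×10^-8)(0.135)/(7.405e-09) = 1.032 Ω
R_total = R_1 + R_2 + R_3 = 7.86 Ω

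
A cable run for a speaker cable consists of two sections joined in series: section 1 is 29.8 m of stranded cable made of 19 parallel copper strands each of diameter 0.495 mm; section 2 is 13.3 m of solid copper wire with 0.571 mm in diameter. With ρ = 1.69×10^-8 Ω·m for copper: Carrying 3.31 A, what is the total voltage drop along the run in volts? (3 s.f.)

Section 1: A_strand = π(2.4750e-04)² = 1.924e-07 m²; R₁ = ρL/(N·A_s) = (1.69×10^-8)(29.8)/(19×1.924e-07) = 0.1377 Ω
Section 2: A = π(d/2)² = π(2.8550e-04 m)² = 2.561e-07 m²
R₂ = (1.69×10^-8)(13.3)/(2.561e-07) = 0.8778 Ω
R = R₁ + R₂ = 1.015 Ω
V = IR = 3.31 × 1.015 = 3.36 V

3.36 V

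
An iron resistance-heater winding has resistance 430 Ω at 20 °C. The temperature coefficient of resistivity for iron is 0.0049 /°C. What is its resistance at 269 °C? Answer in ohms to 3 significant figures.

955 Ω

ΔT = 269 − 20 = 249 °C
R = R₀(1 + αΔT) = 430 × (1 + 0.0049×249) = 430 × 2.22 = 955 Ω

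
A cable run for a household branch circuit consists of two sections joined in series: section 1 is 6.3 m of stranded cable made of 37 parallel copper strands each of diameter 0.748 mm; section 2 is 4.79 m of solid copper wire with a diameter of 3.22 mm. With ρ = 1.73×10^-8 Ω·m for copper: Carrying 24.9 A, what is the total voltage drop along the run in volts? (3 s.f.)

Section 1: A_strand = π(3.7400e-04)² = 4.394e-07 m²; R₁ = ρL/(N·A_s) = (1.73×10^-8)(6.3)/(37×4.394e-07) = 0.006703 Ω
Section 2: A = π(d/2)² = π(1.6100e-03 m)² = 8.143e-06 m²
R₂ = (1.73×10^-8)(4.79)/(8.143e-06) = 0.01018 Ω
R = R₁ + R₂ = 0.01688 Ω
V = IR = 24.9 × 0.01688 = 0.420 V

0.420 V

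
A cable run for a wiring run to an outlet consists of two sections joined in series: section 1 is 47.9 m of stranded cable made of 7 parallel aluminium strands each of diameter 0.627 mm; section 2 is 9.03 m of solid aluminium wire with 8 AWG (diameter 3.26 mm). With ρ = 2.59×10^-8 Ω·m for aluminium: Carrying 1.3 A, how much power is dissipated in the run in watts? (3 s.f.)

1.02 W

Section 1: A_strand = π(3.1350e-04)² = 3.088e-07 m²; R₁ = ρL/(N·A_s) = (2.59×10^-8)(47.9)/(7×3.088e-07) = 0.574 Ω
Section 2: A = π(3.26/2 mm)² = π(1.6300e-03 m)² = 8.347e-06 m²
R₂ = (2.59×10^-8)(9.03)/(8.347e-06) = 0.02802 Ω
R = R₁ + R₂ = 0.602 Ω
P = I²R = (1.3)² × 0.602 = 1.02 W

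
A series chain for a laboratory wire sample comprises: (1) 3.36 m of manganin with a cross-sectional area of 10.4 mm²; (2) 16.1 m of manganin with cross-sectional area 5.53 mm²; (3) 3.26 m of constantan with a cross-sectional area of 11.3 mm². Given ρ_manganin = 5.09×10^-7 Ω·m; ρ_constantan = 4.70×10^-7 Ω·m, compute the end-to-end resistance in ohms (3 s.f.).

1.78 Ω

Seg 1: A = 10.4 mm² = 1.040e-05 m²
R_1 = (5.09×10^-7)(3.36)/(1.040e-05) = 0.1644 Ω
Seg 2: A = 5.53 mm² = 5.530e-06 m²
R_2 = (5.09×10^-7)(16.1)/(5.530e-06) = 1.482 Ω
Seg 3: A = 11.3 mm² = 1.130e-05 m²
R_3 = (4.70×10^-7)(3.26)/(1.130e-05) = 0.1356 Ω
R_total = R_1 + R_2 + R_3 = 1.78 Ω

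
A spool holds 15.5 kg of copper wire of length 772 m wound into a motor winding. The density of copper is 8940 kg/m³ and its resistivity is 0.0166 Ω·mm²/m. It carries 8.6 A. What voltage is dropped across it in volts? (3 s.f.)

ρ = 0.0166 Ω·mm²/m = 1.66×10^-8 Ω·m
A = m/(density·L) = 15.5/(8940×772) = 2.2458e-06 m²
R = ρL/A = (1.66×10^-8)(772)/(2.2458e-06) = 5.706 Ω
V = IR = 8.6 × 5.706 = 49.1 V

49.1 V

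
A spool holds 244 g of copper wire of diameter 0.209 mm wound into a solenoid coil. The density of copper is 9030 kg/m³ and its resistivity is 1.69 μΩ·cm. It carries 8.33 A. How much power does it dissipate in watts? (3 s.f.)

26900 W

ρ = 1.69 μΩ·cm = 1.69×10^-8 Ω·m
A = π(d/2)² = π(1.0450e-04 m)² = 3.4307e-08 m²
L = m/(density·A) = 0.244/(9030×3.4307e-08) = 787.6 m
R = ρL/A = (1.69×10^-8)(787.6)/(3.4307e-08) = 388 Ω
P = I²R = (8.33)² × 388 = 26900 W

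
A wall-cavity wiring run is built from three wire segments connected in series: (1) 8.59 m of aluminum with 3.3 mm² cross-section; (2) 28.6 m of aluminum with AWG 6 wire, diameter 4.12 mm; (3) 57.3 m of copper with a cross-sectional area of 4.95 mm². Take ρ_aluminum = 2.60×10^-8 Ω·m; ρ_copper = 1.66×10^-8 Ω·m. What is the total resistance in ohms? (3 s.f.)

Seg 1: A = 3.3 mm² = 3.300e-06 m²
R_1 = (2.60×10^-8)(8.59)/(3.300e-06) = 0.06768 Ω
Seg 2: A = π(4.12/2 mm)² = π(2.0600e-03 m)² = 1.333e-05 m²
R_2 = (2.60×10^-8)(28.6)/(1.333e-05) = 0.05578 Ω
Seg 3: A = 4.95 mm² = 4.950e-06 m²
R_3 = (1.66×10^-8)(57.3)/(4.950e-06) = 0.1922 Ω
R_total = R_1 + R_2 + R_3 = 0.316 Ω

0.316 Ω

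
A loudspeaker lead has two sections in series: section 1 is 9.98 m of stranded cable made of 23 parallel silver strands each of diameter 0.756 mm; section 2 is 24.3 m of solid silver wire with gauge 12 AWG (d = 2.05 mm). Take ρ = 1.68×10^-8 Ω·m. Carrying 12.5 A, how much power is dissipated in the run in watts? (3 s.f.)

Section 1: A_strand = π(3.7800e-04)² = 4.489e-07 m²; R₁ = ρL/(N·A_s) = (1.68×10^-8)(9.98)/(23×4.489e-07) = 0.01624 Ω
Section 2: A = π(2.05/2 mm)² = π(1.0250e-03 m)² = 3.301e-06 m²
R₂ = (1.68×10^-8)(24.3)/(3.301e-06) = 0.1237 Ω
R = R₁ + R₂ = 0.1399 Ω
P = I²R = (12.5)² × 0.1399 = 21.9 W

21.9 W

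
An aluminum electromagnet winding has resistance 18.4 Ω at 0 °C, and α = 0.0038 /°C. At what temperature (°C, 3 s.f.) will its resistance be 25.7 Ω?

R = R₀(1 + α(T − T₀)) ⇒ T = T₀ + (R/R₀ − 1)/α
T = 0 + (25.7/18.4 − 1)/0.0038 = 0 + (0.3967)/0.0038 = 104 °C

104 °C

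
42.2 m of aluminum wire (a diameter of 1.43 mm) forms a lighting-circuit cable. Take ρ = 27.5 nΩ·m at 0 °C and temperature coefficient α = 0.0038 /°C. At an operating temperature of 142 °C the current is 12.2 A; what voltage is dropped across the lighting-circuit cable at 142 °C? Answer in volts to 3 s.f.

ρ = 27.5 nΩ·m = 2.75×10^-8 Ω·m
A = π(d/2)² = π(7.1500e-04 m)² = 1.606e-06 m²
R₍0₎ = ρL/A = (2.75×10^-8)(42.2)/(1.606e-06) = 0.7226 Ω
R₍142₎ = R₍0₎(1 + αΔT) = 0.7226 × (1 + 0.0038×142) = 1.112 Ω
V = IR = 12.2 × 1.112 = 13.6 V

13.6 V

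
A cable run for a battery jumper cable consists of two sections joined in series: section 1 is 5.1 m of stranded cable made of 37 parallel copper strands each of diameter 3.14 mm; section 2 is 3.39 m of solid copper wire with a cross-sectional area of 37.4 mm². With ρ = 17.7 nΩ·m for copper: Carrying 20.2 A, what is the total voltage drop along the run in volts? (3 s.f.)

0.0388 V

ρ = 17.7 nΩ·m = 1.77×10^-8 Ω·m
Section 1: A_strand = π(1.5700e-03)² = 7.744e-06 m²; R₁ = ρL/(N·A_s) = (1.77×10^-8)(5.1)/(37×7.744e-06) = 3.151×10^-4 Ω
Section 2: A = 37.4 mm² = 3.740e-05 m²
R₂ = (1.77×10^-8)(3.39)/(3.740e-05) = 0.001604 Ω
R = R₁ + R₂ = 0.001919 Ω
V = IR = 20.2 × 0.001919 = 0.0388 V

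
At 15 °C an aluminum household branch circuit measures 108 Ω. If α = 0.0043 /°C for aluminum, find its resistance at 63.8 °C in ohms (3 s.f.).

ΔT = 63.8 − 15 = 48.8 °C
R = R₀(1 + αΔT) = 108 × (1 + 0.0043×48.8) = 108 × 1.21 = 131 Ω

131 Ω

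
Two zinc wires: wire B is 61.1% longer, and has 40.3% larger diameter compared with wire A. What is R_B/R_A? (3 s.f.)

R ∝ L/d², so R_B/R_A = (1 + 61.1/100) × (1 + 40.3/100)⁻²
= 1.611 × 0.508 = 0.818

0.818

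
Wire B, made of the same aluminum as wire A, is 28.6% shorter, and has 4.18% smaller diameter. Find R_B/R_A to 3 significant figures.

R ∝ L/d², so R_B/R_A = (1 − 28.6/100) × (1 − 4.18/100)⁻²
= 0.714 × 1.089 = 0.778

0.778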